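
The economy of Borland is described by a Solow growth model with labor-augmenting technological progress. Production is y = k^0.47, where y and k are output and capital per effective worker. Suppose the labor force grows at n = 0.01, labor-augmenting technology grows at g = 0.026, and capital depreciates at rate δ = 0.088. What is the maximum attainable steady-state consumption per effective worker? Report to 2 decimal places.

c_gold ≈ 1.73

Break-even investment rate: n + g + δ = 0.01 + 0.026 + 0.088 = 0.124.
At the golden rule the marginal product of capital equals n+g+δ: 0.47·k^(0.47−1) = 0.124. Solving, k_gold = (0.47/0.124)^(1/0.53) ≈ 12.3550.
y_gold = 12.3550^0.47 ≈ 3.2596.
c_gold = y_gold − (n+g+δ)·k_gold = 3.2596 − 0.124·12.3550 ≈ 1.7276.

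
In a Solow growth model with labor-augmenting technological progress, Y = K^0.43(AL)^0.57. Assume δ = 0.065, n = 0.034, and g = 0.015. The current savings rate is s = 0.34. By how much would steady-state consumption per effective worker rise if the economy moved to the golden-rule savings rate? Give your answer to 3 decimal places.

Δc ≈ 0.047

The effective depreciation rate is n + g + δ = 0.034 + 0.015 + 0.065 = 0.114.
Current steady state (s = 0.34): k* = (0.34/0.114)^(1/0.57) ≈ 6.8012, y* = 6.8012^0.43 ≈ 2.2804, c* = (1−0.34)·2.2804 ≈ 1.5051.
Maximizing c = f(k) − (n+g+δ)·k gives f'(k) = n+g+δ, i.e. 0.43·k^(0.43−1) = 0.114, so k_gold = (0.43/0.114)^(1/0.57) ≈ 10.2687.
y_gold = 10.2687^0.43 ≈ 2.7224, c_gold = y_gold − 0.114·k_gold ≈ 1.5518.
Gain: Δc = 1.5518 − 1.5051 ≈ 0.0467.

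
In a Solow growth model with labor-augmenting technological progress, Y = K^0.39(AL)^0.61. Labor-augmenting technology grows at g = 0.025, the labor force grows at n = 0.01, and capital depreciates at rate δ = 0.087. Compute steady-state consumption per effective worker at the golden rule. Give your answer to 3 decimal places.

c_gold ≈ 1.282

The effective depreciation rate is n + g + δ = 0.01 + 0.025 + 0.087 = 0.122.
Setting f'(k) = n+g+δ gives 0.39·k^(0.39−1) = 0.122, hence k_gold = (0.39/0.122)^(1/0.61) ≈ 6.7202.
y_gold = 6.7202^0.39 ≈ 2.1022.
c_gold = y_gold − (n+g+δ)·k_gold = 2.1022 − 0.122·6.7202 ≈ 1.2824.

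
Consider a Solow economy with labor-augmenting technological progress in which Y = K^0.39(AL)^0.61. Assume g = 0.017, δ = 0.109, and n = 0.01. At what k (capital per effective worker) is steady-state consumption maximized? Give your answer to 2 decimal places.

The effective depreciation rate is n + g + δ = 0.01 + 0.017 + 0.109 = 0.136.
Maximizing c = f(k) − (n+g+δ)·k gives f'(k) = n+g+δ, i.e. 0.39·k^(0.39−1) = 0.136, so k_gold = (0.39/0.136)^(1/0.61) ≈ 5.6240.

k_gold ≈ 5.62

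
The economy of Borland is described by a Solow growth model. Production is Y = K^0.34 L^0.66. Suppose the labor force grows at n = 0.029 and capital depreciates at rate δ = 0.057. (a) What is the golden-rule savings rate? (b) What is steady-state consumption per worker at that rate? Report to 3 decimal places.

(a) s_gold = 0.340; (b) c_gold ≈ 1.340

The effective depreciation rate is n + δ = 0.029 + 0.057 = 0.086.
For Cobb-Douglas, s_gold equals capital's share: s_gold = 0.34.
Setting f'(k) = n+δ gives 0.34·k^(0.34−1) = 0.086, hence k_gold = (0.34/0.086)^(1/0.66) ≈ 8.0263.
y_gold = 8.0263^0.34 ≈ 2.0302; c_gold = (1−0.34)·y_gold ≈ 1.3399.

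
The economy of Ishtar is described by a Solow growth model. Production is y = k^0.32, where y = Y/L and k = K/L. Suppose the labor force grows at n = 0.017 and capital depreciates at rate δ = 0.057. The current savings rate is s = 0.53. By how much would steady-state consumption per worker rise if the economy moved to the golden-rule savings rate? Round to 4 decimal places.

Δc ≈ 0.1674

Capital per worker breaks even when investment replaces (n + δ)·k; here n + δ = 0.074.
Current steady state (s = 0.53): k* = (0.53/0.074)^(1/0.68) ≈ 18.0891, y* = 18.0891^0.32 ≈ 2.5257, c* = (1−0.53)·2.5257 ≈ 1.1871.
At the golden rule the marginal product of capital equals n+δ: 0.32·k^(0.32−1) = 0.074. Solving, k_gold = (0.32/0.074)^(1/0.68) ≈ 8.6134.
y_gold = 8.6134^0.32 ≈ 1.9918, c_gold = y_gold − 0.074·k_gold ≈ 1.3545.
Gain: Δc = 1.3545 − 1.1871 ≈ 0.1674.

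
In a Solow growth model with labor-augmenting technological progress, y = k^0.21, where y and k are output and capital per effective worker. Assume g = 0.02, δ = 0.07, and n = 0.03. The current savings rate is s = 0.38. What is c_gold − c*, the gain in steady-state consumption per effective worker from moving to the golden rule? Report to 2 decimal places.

Δc ≈ 0.07

Capital per effective worker breaks even when investment replaces (n + g + δ)·k; here n + g + δ = 0.12.
Current steady state (s = 0.38): k* = (0.38/0.12)^(1/0.79) ≈ 4.3020, y* = 4.3020^0.21 ≈ 1.3585, c* = (1−0.38)·1.3585 ≈ 0.8423.
Setting f'(k) = n+g+δ gives 0.21·k^(0.21−1) = 0.12, hence k_gold = (0.21/0.12)^(1/0.79) ≈ 2.0307.
y_gold = 2.0307^0.21 ≈ 1.1604, c_gold = y_gold − 0.12·k_gold ≈ 0.9167.
Gain: Δc = 0.9167 − 0.8423 ≈ 0.0744.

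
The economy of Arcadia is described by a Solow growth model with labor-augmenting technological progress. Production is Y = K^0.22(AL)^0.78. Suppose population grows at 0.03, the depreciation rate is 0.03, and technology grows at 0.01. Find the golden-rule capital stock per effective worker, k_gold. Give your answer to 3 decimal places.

The effective depreciation rate is n + g + δ = 0.03 + 0.01 + 0.03 = 0.07.
Setting f'(k) = n+g+δ gives 0.22·k^(0.22−1) = 0.07, hence k_gold = (0.22/0.07)^(1/0.78) ≈ 4.3411.

k_gold ≈ 4.341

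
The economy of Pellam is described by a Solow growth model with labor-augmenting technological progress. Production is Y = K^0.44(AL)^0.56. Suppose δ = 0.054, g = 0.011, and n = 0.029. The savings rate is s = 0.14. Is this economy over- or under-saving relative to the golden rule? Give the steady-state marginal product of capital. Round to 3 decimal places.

n + g + δ = 0.029 + 0.011 + 0.054 = 0.094.
Steady-state k*: s·k^0.44 = 0.094·k gives k* = (0.14/0.094)^(1/0.56) ≈ 2.0367.
MPK = 0.44·2.0367^(-0.56) ≈ 0.2954.
MPK > n+g+δ = 0.094, so the economy is dynamically efficient (under-saving).

under-saving; MPK ≈ 0.295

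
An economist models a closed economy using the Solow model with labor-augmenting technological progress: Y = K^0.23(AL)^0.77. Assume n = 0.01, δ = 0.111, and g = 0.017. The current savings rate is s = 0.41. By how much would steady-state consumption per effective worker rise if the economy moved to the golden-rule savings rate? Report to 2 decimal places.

Δc ≈ 0.08

The effective depreciation rate is n + g + δ = 0.01 + 0.017 + 0.111 = 0.138.
Current steady state (s = 0.41): k* = (0.41/0.138)^(1/0.77) ≈ 4.1130, y* = 4.1130^0.23 ≈ 1.3844, c* = (1−0.41)·1.3844 ≈ 0.8168.
At the golden rule the marginal product of capital equals n+g+δ: 0.23·k^(0.23−1) = 0.138. Solving, k_gold = (0.23/0.138)^(1/0.77) ≈ 1.9414.
y_gold = 1.9414^0.23 ≈ 1.1648, c_gold = y_gold − 0.138·k_gold ≈ 0.8969.
Gain: Δc = 0.8969 − 0.8168 ≈ 0.0801.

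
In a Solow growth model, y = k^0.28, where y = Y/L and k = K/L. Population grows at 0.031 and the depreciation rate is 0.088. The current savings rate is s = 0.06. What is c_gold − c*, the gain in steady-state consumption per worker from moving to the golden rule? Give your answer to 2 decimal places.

Δc ≈ 0.28

Break-even investment rate: n + δ = 0.031 + 0.088 = 0.119.
Current steady state (s = 0.06): k* = (0.06/0.119)^(1/0.72) ≈ 0.3863, y* = 0.3863^0.28 ≈ 0.7662, c* = (1−0.06)·0.7662 ≈ 0.7202.
Setting f'(k) = n+δ gives 0.28·k^(0.28−1) = 0.119, hence k_gold = (0.28/0.119)^(1/0.72) ≈ 3.2819.
y_gold = 3.2819^0.28 ≈ 1.3948, c_gold = y_gold − 0.119·k_gold ≈ 1.0043.
Gain: Δc = 1.0043 − 0.7202 ≈ 0.2840.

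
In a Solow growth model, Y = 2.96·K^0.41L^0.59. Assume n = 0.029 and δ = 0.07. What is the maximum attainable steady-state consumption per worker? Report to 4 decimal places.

c_gold ≈ 9.9659

Capital per worker breaks even when investment replaces (n + δ)·k; here n + δ = 0.099.
Maximizing c = f(k) − (n+δ)·k gives f'(k) = n+δ, i.e. 0.41·2.96·k^(0.41−1) = 0.099, so k_gold = (0.41·2.96/0.099)^(1/0.59) ≈ 69.9543.
y_gold = 2.96·69.9543^0.41 ≈ 16.8914.
c_gold = y_gold − (n+δ)·k_gold = 16.8914 − 0.099·69.9543 ≈ 9.9659.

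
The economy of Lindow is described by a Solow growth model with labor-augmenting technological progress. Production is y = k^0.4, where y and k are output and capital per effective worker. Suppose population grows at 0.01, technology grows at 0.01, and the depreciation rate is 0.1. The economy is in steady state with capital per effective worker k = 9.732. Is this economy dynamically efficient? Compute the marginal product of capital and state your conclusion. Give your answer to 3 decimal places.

dynamically inefficient; MPK ≈ 0.102

Capital per effective worker breaks even when investment replaces (n + g + δ)·k; here n + g + δ = 0.12.
MPK = 0.4·k^(0.4−1) = 0.4·9.732^(-0.6) ≈ 0.1021.
MPK < 0.12, so the economy is dynamically inefficient (over-saving).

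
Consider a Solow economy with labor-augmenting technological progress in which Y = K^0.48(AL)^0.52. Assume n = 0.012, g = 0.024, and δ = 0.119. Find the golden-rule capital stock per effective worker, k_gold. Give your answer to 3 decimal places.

Capital per effective worker breaks even when investment replaces (n + g + δ)·k; here n + g + δ = 0.155.
Maximizing c = f(k) − (n+g+δ)·k gives f'(k) = n+g+δ, i.e. 0.48·k^(0.48−1) = 0.155, so k_gold = (0.48/0.155)^(1/0.52) ≈ 8.7914.

k_gold ≈ 8.791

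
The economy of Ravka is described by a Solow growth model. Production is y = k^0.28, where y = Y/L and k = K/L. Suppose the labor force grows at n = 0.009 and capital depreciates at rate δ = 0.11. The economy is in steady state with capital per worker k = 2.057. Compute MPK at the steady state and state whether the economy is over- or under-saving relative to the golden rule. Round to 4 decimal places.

under-saving; MPK ≈ 0.1666

Break-even investment rate: n + δ = 0.009 + 0.11 = 0.119.
MPK = 0.28·k^(0.28−1) = 0.28·2.057^(-0.72) ≈ 0.1666.
MPK > 0.119, so the economy is dynamically efficient (under-saving).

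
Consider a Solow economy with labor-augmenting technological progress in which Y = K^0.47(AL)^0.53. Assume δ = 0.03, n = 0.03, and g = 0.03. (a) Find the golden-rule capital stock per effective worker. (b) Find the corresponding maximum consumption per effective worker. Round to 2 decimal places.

(a) k_gold ≈ 22.62; (b) c_gold ≈ 2.30

n + g + δ = 0.03 + 0.03 + 0.03 = 0.09.
Golden rule sets MPK = n+g+δ: 0.47·k^(0.47−1) = 0.09, so k_gold = (0.47/0.09)^(1/0.53) ≈ 22.6175.
y_gold = 22.6175^0.47 ≈ 4.3310; c_gold = y_gold − 0.09·k_gold ≈ 2.2954.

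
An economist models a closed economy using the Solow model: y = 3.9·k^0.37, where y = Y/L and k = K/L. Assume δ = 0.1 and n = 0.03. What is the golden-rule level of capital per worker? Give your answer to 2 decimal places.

The effective depreciation rate is n + δ = 0.03 + 0.1 = 0.13.
At the golden rule the marginal product of capital equals n+δ: 0.37·3.9·k^(0.37−1) = 0.13. Solving, k_gold = (0.37·3.9/0.13)^(1/0.63) ≈ 45.6292.

k_gold ≈ 45.63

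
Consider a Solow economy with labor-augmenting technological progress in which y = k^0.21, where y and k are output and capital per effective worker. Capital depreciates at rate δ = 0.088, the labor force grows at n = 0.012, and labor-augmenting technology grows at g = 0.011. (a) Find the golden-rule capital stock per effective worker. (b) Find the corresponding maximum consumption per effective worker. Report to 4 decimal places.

(a) k_gold ≈ 2.2413; (b) c_gold ≈ 0.9359

The effective depreciation rate is n + g + δ = 0.012 + 0.011 + 0.088 = 0.111.
Golden rule sets MPK = n+g+δ: 0.21·k^(0.21−1) = 0.111, so k_gold = (0.21/0.111)^(1/0.79) ≈ 2.2413.
y_gold = 2.2413^0.21 ≈ 1.1847; c_gold = y_gold − 0.111·k_gold ≈ 0.9359.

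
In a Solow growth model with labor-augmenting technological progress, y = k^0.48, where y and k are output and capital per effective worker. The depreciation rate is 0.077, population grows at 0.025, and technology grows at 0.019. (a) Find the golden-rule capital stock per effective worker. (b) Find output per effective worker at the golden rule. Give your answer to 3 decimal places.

(a) k_gold ≈ 14.154; (b) y_gold ≈ 3.568

Break-even investment rate: n + g + δ = 0.025 + 0.019 + 0.077 = 0.121.
Maximizing c = f(k) − (n+g+δ)·k gives f'(k) = n+g+δ, i.e. 0.48·k^(0.48−1) = 0.121, so k_gold = (0.48/0.121)^(1/0.52) ≈ 14.1539.
y_gold = 14.1539^0.48 ≈ 3.5680.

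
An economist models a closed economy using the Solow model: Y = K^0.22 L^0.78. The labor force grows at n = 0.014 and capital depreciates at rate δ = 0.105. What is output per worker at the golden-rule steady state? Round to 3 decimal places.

y_gold ≈ 1.189

The effective depreciation rate is n + δ = 0.014 + 0.105 = 0.119.
Golden rule sets MPK = n+δ: 0.22·k^(0.22−1) = 0.119, so k_gold = (0.22/0.119)^(1/0.78) ≈ 2.1986.
Output: y_gold = k_gold^0.22 = 2.1986^0.22 ≈ 1.1892.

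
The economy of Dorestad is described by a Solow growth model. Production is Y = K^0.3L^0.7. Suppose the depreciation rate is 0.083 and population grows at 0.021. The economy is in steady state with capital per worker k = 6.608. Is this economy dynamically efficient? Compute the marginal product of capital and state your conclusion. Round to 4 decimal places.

dynamically inefficient; MPK ≈ 0.0800

The effective depreciation rate is n + δ = 0.021 + 0.083 = 0.104.
MPK = 0.3·k^(0.3−1) = 0.3·6.608^(-0.7) ≈ 0.0800.
MPK < 0.104, so the economy is dynamically inefficient (over-saving).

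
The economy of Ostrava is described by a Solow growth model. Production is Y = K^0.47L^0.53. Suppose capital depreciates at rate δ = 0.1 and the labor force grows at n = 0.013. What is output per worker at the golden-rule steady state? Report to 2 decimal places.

The effective depreciation rate is n + δ = 0.013 + 0.1 = 0.113.
Maximizing c = f(k) − (n+δ)·k gives f'(k) = n+δ, i.e. 0.47·k^(0.47−1) = 0.113, so k_gold = (0.47/0.113)^(1/0.53) ≈ 14.7218.
Output: y_gold = k_gold^0.47 = 14.7218^0.47 ≈ 3.5395.

y_gold ≈ 3.54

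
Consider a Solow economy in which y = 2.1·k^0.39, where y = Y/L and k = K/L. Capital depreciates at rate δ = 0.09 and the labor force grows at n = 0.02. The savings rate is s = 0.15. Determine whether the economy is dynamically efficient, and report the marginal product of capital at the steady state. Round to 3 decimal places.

n + δ = 0.02 + 0.09 = 0.11.
Steady-state k*: s·A·k^0.39 = 0.11·k gives k* = (0.15·2.1/0.11)^(1/0.61) ≈ 5.6111.
MPK = 0.39·2.1·5.6111^(-0.61) ≈ 0.2860.
MPK > n+δ = 0.11, so the economy is dynamically efficient (under-saving).

dynamically efficient; MPK ≈ 0.286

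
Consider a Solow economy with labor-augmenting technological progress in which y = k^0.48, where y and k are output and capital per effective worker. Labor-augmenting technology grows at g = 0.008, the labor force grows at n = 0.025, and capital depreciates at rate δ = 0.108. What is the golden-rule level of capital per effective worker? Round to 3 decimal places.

The effective depreciation rate is n + g + δ = 0.025 + 0.008 + 0.108 = 0.141.
Golden rule sets MPK = n+g+δ: 0.48·k^(0.48−1) = 0.141, so k_gold = (0.48/0.141)^(1/0.52) ≈ 10.5468.

k_gold ≈ 10.547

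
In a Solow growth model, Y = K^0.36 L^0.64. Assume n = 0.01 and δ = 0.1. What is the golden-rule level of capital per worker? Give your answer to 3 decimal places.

k_gold ≈ 6.376

The effective depreciation rate is n + δ = 0.01 + 0.1 = 0.11.
At the golden rule the marginal product of capital equals n+δ: 0.36·k^(0.36−1) = 0.11. Solving, k_gold = (0.36/0.11)^(1/0.64) ≈ 6.3760.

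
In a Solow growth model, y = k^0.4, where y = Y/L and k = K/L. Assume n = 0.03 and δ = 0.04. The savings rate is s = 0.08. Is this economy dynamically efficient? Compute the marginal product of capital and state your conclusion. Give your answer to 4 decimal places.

Break-even investment rate: n + δ = 0.03 + 0.04 = 0.07.
Steady-state k*: s·k^0.4 = 0.07·k gives k* = (0.08/0.07)^(1/0.6) ≈ 1.2493.
MPK = 0.4·1.2493^(-0.6) ≈ 0.3500.
MPK > n+δ = 0.07, so the economy is dynamically efficient (under-saving).

dynamically efficient; MPK ≈ 0.3500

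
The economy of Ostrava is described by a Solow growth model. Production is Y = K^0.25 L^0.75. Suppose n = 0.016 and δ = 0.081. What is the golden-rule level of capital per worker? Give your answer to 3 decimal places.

k_gold ≈ 3.534

Break-even investment rate: n + δ = 0.016 + 0.081 = 0.097.
Setting f'(k) = n+δ gives 0.25·k^(0.25−1) = 0.097, hence k_gold = (0.25/0.097)^(1/0.75) ≈ 3.5337.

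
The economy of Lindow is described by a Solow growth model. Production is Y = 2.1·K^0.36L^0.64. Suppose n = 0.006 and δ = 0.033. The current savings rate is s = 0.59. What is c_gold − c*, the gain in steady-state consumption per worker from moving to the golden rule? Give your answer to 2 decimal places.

n + δ = 0.006 + 0.033 = 0.039.
Current steady state (s = 0.59): k* = (0.59·2.1/0.039)^(1/0.64) ≈ 222.2724, y* = 2.1·222.2724^0.36 ≈ 14.6926, c* = (1−0.59)·14.6926 ≈ 6.0240.
Maximizing c = f(k) − (n+δ)·k gives f'(k) = n+δ, i.e. 0.36·2.1·k^(0.36−1) = 0.039, so k_gold = (0.36·2.1/0.039)^(1/0.64) ≈ 102.7193.
y_gold = 2.1·102.7193^0.36 ≈ 11.1279, c_gold = y_gold − 0.039·k_gold ≈ 7.1219.
Gain: Δc = 7.1219 − 6.0240 ≈ 1.0979.

Δc ≈ 1.10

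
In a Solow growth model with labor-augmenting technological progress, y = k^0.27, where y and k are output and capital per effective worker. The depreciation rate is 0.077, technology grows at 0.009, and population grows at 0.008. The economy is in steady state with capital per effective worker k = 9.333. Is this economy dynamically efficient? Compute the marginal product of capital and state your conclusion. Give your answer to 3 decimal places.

dynamically inefficient; MPK ≈ 0.053

Capital per effective worker breaks even when investment replaces (n + g + δ)·k; here n + g + δ = 0.094.
MPK = 0.27·k^(0.27−1) = 0.27·9.333^(-0.73) ≈ 0.0529.
MPK < 0.094, so the economy is dynamically inefficient (over-saving).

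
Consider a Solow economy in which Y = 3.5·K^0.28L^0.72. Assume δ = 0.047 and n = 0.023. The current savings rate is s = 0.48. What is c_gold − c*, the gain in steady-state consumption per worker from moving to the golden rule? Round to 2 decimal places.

The effective depreciation rate is n + δ = 0.023 + 0.047 = 0.07.
Current steady state (s = 0.48): k* = (0.48·3.5/0.07)^(1/0.72) ≈ 82.5962, y* = 3.5·82.5962^0.28 ≈ 12.0453, c* = (1−0.48)·12.0453 ≈ 6.2635.
At the golden rule the marginal product of capital equals n+δ: 0.28·3.5·k^(0.28−1) = 0.07. Solving, k_gold = (0.28·3.5/0.07)^(1/0.72) ≈ 39.0701.
y_gold = 3.5·39.0701^0.28 ≈ 9.7675, c_gold = y_gold − 0.07·k_gold ≈ 7.0326.
Gain: Δc = 7.0326 − 6.2635 ≈ 0.7691.

Δc ≈ 0.77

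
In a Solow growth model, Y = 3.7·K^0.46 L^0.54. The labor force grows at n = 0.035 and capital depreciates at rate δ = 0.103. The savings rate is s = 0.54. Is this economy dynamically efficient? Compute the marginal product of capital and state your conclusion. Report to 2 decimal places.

Capital per worker breaks even when investment replaces (n + δ)·k; here n + δ = 0.138.
Steady-state k*: s·A·k^0.46 = 0.138·k gives k* = (0.54·3.7/0.138)^(1/0.54) ≈ 141.0830.
MPK = 0.46·3.7·141.0830^(-0.54) ≈ 0.1176.
MPK < n+δ = 0.138, so the economy is dynamically inefficient (over-saving).

dynamically inefficient; MPK ≈ 0.12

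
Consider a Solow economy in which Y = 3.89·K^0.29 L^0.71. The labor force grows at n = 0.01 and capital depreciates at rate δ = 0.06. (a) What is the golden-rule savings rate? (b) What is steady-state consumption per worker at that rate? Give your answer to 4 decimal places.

(a) s_gold = 0.2900; (b) c_gold ≈ 8.5963

n + δ = 0.01 + 0.06 = 0.07.
For Cobb-Douglas, s_gold equals capital's share: s_gold = 0.29.
At the golden rule the marginal product of capital equals n+δ: 0.29·3.89·k^(0.29−1) = 0.07. Solving, k_gold = (0.29·3.89/0.07)^(1/0.71) ≈ 50.1593.
y_gold = 3.89·50.1593^0.29 ≈ 12.1074; c_gold = (1−0.29)·y_gold ≈ 8.5963.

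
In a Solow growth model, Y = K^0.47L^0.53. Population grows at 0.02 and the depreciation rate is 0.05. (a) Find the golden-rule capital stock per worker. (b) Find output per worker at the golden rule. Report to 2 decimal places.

(a) k_gold ≈ 36.34; (b) y_gold ≈ 5.41

n + δ = 0.02 + 0.05 = 0.07.
Setting f'(k) = n+δ gives 0.47·k^(0.47−1) = 0.07, hence k_gold = (0.47/0.07)^(1/0.53) ≈ 36.3393.
y_gold = 36.3393^0.47 ≈ 5.4122.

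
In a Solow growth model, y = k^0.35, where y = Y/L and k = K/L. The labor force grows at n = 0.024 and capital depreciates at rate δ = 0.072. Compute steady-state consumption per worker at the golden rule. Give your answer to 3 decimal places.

c_gold ≈ 1.304

Break-even investment rate: n + δ = 0.024 + 0.072 = 0.096.
At the golden rule the marginal product of capital equals n+δ: 0.35·k^(0.35−1) = 0.096. Solving, k_gold = (0.35/0.096)^(1/0.65) ≈ 7.3165.
y_gold = 7.3165^0.35 ≈ 2.0068.
c_gold = y_gold − (n+δ)·k_gold = 2.0068 − 0.096·7.3165 ≈ 1.3044.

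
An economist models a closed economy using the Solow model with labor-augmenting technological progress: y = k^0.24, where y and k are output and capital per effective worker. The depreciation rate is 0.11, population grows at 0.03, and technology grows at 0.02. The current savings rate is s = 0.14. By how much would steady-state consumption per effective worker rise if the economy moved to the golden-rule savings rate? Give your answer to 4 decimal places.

Δc ≈ 0.0393

n + g + δ = 0.03 + 0.02 + 0.11 = 0.16.
Current steady state (s = 0.14): k* = (0.14/0.16)^(1/0.76) ≈ 0.8389, y* = 0.8389^0.24 ≈ 0.9587, c* = (1−0.14)·0.9587 ≈ 0.8245.
At the golden rule the marginal product of capital equals n+g+δ: 0.24·k^(0.24−1) = 0.16. Solving, k_gold = (0.24/0.16)^(1/0.76) ≈ 1.7049.
y_gold = 1.7049^0.24 ≈ 1.1366, c_gold = y_gold − 0.16·k_gold ≈ 0.8638.
Gain: Δc = 0.8638 − 0.8245 ≈ 0.0393.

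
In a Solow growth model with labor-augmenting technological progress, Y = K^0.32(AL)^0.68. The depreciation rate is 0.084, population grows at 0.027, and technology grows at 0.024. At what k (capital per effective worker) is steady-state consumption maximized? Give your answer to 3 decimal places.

Break-even investment rate: n + g + δ = 0.027 + 0.024 + 0.084 = 0.135.
Maximizing c = f(k) − (n+g+δ)·k gives f'(k) = n+g+δ, i.e. 0.32·k^(0.32−1) = 0.135, so k_gold = (0.32/0.135)^(1/0.68) ≈ 3.5580.

k_gold ≈ 3.558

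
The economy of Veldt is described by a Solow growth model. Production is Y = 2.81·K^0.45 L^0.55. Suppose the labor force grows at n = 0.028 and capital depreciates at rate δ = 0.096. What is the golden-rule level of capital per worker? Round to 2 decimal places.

k_gold ≈ 68.18

The effective depreciation rate is n + δ = 0.028 + 0.096 = 0.124.
Maximizing c = f(k) − (n+δ)·k gives f'(k) = n+δ, i.e. 0.45·2.81·k^(0.45−1) = 0.124, so k_gold = (0.45·2.81/0.124)^(1/0.55) ≈ 68.1759.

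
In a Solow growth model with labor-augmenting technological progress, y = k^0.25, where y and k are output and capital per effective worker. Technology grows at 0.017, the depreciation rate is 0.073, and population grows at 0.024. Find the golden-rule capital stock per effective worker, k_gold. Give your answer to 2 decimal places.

k_gold ≈ 2.85

n + g + δ = 0.024 + 0.017 + 0.073 = 0.114.
Golden rule sets MPK = n+g+δ: 0.25·k^(0.25−1) = 0.114, so k_gold = (0.25/0.114)^(1/0.75) ≈ 2.8491.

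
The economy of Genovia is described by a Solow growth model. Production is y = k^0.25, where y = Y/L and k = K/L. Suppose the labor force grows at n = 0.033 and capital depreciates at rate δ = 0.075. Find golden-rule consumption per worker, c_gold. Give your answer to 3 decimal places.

Break-even investment rate: n + δ = 0.033 + 0.075 = 0.108.
Maximizing c = f(k) − (n+δ)·k gives f'(k) = n+δ, i.e. 0.25·k^(0.25−1) = 0.108, so k_gold = (0.25/0.108)^(1/0.75) ≈ 3.0621.
y_gold = 3.0621^0.25 ≈ 1.3228.
c_gold = y_gold − (n+δ)·k_gold = 1.3228 − 0.108·3.0621 ≈ 0.9921.

c_gold ≈ 0.992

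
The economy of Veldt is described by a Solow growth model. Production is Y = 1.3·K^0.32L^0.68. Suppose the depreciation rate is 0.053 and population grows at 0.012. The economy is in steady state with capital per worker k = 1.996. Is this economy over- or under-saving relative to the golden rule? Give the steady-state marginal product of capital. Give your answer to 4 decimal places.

The effective depreciation rate is n + δ = 0.012 + 0.053 = 0.065.
MPK = 0.32·1.3·k^(0.32−1) = 0.32·1.3·1.996^(-0.68) ≈ 0.2600.
MPK > 0.065, so the economy is dynamically efficient (under-saving).

under-saving; MPK ≈ 0.2600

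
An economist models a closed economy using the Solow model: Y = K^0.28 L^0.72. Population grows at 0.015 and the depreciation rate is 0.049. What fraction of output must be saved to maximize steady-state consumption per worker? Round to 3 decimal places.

s_gold = 0.280

Break-even investment rate: n + δ = 0.015 + 0.049 = 0.064.
At the golden rule MPK = n+δ, and in any Cobb-Douglas steady state s = (n+δ)·k/y = MPK·k/y = capital's share 0.28.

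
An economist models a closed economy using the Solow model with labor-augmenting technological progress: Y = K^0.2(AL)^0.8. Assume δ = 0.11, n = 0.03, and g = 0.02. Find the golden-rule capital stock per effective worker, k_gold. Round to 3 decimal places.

k_gold ≈ 1.322

Capital per effective worker breaks even when investment replaces (n + g + δ)·k; here n + g + δ = 0.16.
At the golden rule the marginal product of capital equals n+g+δ: 0.2·k^(0.2−1) = 0.16. Solving, k_gold = (0.2/0.16)^(1/0.8) ≈ 1.3217.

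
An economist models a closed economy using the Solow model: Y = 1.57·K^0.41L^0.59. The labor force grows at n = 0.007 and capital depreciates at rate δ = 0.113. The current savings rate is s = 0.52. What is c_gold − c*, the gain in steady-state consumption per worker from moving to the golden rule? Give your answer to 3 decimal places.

Break-even investment rate: n + δ = 0.007 + 0.113 = 0.12.
Current steady state (s = 0.52): k* = (0.52·1.57/0.12)^(1/0.59) ≈ 25.7865, y* = 1.57·25.7865^0.41 ≈ 5.9507, c* = (1−0.52)·5.9507 ≈ 2.8564.
Maximizing c = f(k) − (n+δ)·k gives f'(k) = n+δ, i.e. 0.41·1.57·k^(0.41−1) = 0.12, so k_gold = (0.41·1.57/0.12)^(1/0.59) ≈ 17.2363.
y_gold = 1.57·17.2363^0.41 ≈ 5.0448, c_gold = y_gold − 0.12·k_gold ≈ 2.9764.
Gain: Δc = 2.9764 − 2.8564 ≈ 0.1201.

Δc ≈ 0.120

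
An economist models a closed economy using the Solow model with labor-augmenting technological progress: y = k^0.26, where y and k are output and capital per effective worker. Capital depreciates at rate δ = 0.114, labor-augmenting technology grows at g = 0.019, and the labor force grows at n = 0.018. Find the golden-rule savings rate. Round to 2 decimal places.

Break-even investment rate: n + g + δ = 0.018 + 0.019 + 0.114 = 0.151.
At the golden rule MPK = n+g+δ, and in any Cobb-Douglas steady state s = (n+g+δ)·k/y = MPK·k/y = capital's share 0.26.

s_gold = 0.26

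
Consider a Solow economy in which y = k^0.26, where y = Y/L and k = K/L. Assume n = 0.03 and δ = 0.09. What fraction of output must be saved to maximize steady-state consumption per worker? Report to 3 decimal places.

Break-even investment rate: n + δ = 0.03 + 0.09 = 0.12.
At the golden rule MPK = n+δ, and in any Cobb-Douglas steady state s = (n+δ)·k/y = MPK·k/y = capital's share 0.26.

s_gold = 0.260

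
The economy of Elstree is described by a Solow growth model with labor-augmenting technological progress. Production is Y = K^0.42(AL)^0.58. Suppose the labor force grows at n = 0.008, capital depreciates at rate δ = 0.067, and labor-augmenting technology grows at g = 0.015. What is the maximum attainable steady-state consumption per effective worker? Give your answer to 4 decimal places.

Capital per effective worker breaks even when investment replaces (n + g + δ)·k; here n + g + δ = 0.09.
Golden rule sets MPK = n+g+δ: 0.42·k^(0.42−1) = 0.09, so k_gold = (0.42/0.09)^(1/0.58) ≈ 14.2384.
y_gold = 14.2384^0.42 ≈ 3.0511.
c_gold = y_gold − (n+g+δ)·k_gold = 3.0511 − 0.09·14.2384 ≈ 1.7696.

c_gold ≈ 1.7696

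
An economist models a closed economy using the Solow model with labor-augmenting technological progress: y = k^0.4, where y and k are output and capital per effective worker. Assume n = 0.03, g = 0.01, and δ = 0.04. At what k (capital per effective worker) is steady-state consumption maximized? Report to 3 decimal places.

Break-even investment rate: n + g + δ = 0.03 + 0.01 + 0.04 = 0.08.
Maximizing c = f(k) − (n+g+δ)·k gives f'(k) = n+g+δ, i.e. 0.4·k^(0.4−1) = 0.08, so k_gold = (0.4/0.08)^(1/0.6) ≈ 14.6201.

k_gold ≈ 14.620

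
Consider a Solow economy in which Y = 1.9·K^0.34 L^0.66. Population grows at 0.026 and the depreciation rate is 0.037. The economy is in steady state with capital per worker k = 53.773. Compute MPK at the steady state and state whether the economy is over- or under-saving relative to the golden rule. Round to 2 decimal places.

over-saving; MPK ≈ 0.05

n + δ = 0.026 + 0.037 = 0.063.
MPK = 0.34·1.9·k^(0.34−1) = 0.34·1.9·53.773^(-0.66) ≈ 0.0466.
MPK < 0.063, so the economy is dynamically inefficient (over-saving).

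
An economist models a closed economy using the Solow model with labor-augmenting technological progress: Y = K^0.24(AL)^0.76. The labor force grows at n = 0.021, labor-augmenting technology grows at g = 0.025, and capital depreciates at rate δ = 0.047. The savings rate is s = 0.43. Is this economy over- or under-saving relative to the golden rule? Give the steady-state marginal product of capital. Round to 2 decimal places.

over-saving; MPK ≈ 0.05

The effective depreciation rate is n + g + δ = 0.021 + 0.025 + 0.047 = 0.093.
Steady-state k*: s·k^0.24 = 0.093·k gives k* = (0.43/0.093)^(1/0.76) ≈ 7.4986.
MPK = 0.24·7.4986^(-0.76) ≈ 0.0519.
MPK < n+g+δ = 0.093, so the economy is dynamically inefficient (over-saving).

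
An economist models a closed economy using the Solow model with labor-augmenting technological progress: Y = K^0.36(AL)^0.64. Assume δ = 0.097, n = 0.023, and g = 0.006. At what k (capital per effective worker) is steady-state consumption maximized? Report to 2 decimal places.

k_gold ≈ 5.16

Capital per effective worker breaks even when investment replaces (n + g + δ)·k; here n + g + δ = 0.126.
Setting f'(k) = n+g+δ gives 0.36·k^(0.36−1) = 0.126, hence k_gold = (0.36/0.126)^(1/0.64) ≈ 5.1570.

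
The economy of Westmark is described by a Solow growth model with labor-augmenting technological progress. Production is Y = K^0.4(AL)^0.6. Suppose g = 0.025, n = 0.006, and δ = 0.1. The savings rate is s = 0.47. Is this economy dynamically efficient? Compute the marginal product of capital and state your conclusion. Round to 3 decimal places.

dynamically inefficient; MPK ≈ 0.111

Capital per effective worker breaks even when investment replaces (n + g + δ)·k; here n + g + δ = 0.131.
Steady-state k*: s·k^0.4 = 0.131·k gives k* = (0.47/0.131)^(1/0.6) ≈ 8.4084.
MPK = 0.4·8.4084^(-0.6) ≈ 0.1115.
MPK < n+g+δ = 0.131, so the economy is dynamically inefficient (over-saving).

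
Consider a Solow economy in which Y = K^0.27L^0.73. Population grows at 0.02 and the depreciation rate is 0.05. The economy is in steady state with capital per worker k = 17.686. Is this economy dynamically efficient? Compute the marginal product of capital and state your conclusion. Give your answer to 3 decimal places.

dynamically inefficient; MPK ≈ 0.033

n + δ = 0.02 + 0.05 = 0.07.
MPK = 0.27·k^(0.27−1) = 0.27·17.686^(-0.73) ≈ 0.0332.
MPK < 0.07, so the economy is dynamically inefficient (over-saving).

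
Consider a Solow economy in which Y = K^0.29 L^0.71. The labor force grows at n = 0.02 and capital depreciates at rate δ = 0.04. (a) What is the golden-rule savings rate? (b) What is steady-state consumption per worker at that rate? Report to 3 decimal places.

(a) s_gold = 0.290; (b) c_gold ≈ 1.351

Break-even investment rate: n + δ = 0.02 + 0.04 = 0.06.
For Cobb-Douglas, s_gold equals capital's share: s_gold = 0.29.
Golden rule sets MPK = n+δ: 0.29·k^(0.29−1) = 0.06, so k_gold = (0.29/0.06)^(1/0.71) ≈ 9.1987.
y_gold = 9.1987^0.29 ≈ 1.9032; c_gold = (1−0.29)·y_gold ≈ 1.3513.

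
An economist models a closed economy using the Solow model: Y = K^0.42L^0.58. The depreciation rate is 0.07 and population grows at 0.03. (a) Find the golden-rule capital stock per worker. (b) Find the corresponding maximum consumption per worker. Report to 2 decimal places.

The effective depreciation rate is n + δ = 0.03 + 0.07 = 0.1.
At the golden rule the marginal product of capital equals n+δ: 0.42·k^(0.42−1) = 0.1. Solving, k_gold = (0.42/0.1)^(1/0.58) ≈ 11.8732.
y_gold = 11.8732^0.42 ≈ 2.8270; c_gold = y_gold − 0.1·k_gold ≈ 1.6396.

(a) k_gold ≈ 11.87; (b) c_gold ≈ 1.64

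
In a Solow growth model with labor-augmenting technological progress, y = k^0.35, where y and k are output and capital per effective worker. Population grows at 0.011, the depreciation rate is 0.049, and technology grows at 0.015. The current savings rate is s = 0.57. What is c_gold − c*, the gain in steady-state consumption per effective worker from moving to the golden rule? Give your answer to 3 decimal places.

Δc ≈ 0.208

n + g + δ = 0.011 + 0.015 + 0.049 = 0.075.
Current steady state (s = 0.57): k* = (0.57/0.075)^(1/0.65) ≈ 22.6515, y* = 22.6515^0.35 ≈ 2.9805, c* = (1−0.57)·2.9805 ≈ 1.2816.
At the golden rule the marginal product of capital equals n+g+δ: 0.35·k^(0.35−1) = 0.075. Solving, k_gold = (0.35/0.075)^(1/0.65) ≈ 10.6965.
y_gold = 10.6965^0.35 ≈ 2.2921, c_gold = y_gold − 0.075·k_gold ≈ 1.4899.
Gain: Δc = 1.4899 − 1.2816 ≈ 0.2083.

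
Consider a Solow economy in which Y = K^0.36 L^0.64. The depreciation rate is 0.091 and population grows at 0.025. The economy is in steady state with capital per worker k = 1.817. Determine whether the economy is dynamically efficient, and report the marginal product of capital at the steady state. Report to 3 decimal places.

dynamically efficient; MPK ≈ 0.246

The effective depreciation rate is n + δ = 0.025 + 0.091 = 0.116.
MPK = 0.36·k^(0.36−1) = 0.36·1.817^(-0.64) ≈ 0.2456.
MPK > 0.116, so the economy is dynamically efficient (under-saving).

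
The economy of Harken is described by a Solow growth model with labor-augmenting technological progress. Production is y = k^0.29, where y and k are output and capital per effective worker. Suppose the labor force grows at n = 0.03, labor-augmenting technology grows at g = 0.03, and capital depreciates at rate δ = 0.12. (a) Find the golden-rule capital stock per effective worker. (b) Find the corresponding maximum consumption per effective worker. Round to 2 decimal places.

n + g + δ = 0.03 + 0.03 + 0.12 = 0.18.
Golden rule sets MPK = n+g+δ: 0.29·k^(0.29−1) = 0.18, so k_gold = (0.29/0.18)^(1/0.71) ≈ 1.9576.
y_gold = 1.9576^0.29 ≈ 1.2151; c_gold = y_gold − 0.18·k_gold ≈ 0.8627.

(a) k_gold ≈ 1.96; (b) c_gold ≈ 0.86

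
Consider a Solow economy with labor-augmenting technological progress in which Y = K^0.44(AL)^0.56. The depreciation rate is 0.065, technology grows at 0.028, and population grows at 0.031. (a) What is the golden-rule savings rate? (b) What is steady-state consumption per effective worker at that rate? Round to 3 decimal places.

The effective depreciation rate is n + g + δ = 0.031 + 0.028 + 0.065 = 0.124.
For Cobb-Douglas, s_gold equals capital's share: s_gold = 0.44.
At the golden rule the marginal product of capital equals n+g+δ: 0.44·k^(0.44−1) = 0.124. Solving, k_gold = (0.44/0.124)^(1/0.56) ≈ 9.5984.
y_gold = 9.5984^0.44 ≈ 2.7050; c_gold = (1−0.44)·y_gold ≈ 1.5148.

(a) s_gold = 0.440; (b) c_gold ≈ 1.515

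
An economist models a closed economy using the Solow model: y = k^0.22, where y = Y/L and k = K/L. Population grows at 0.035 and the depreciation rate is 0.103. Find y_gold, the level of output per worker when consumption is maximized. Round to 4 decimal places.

The effective depreciation rate is n + δ = 0.035 + 0.103 = 0.138.
At the golden rule the marginal product of capital equals n+δ: 0.22·k^(0.22−1) = 0.138. Solving, k_gold = (0.22/0.138)^(1/0.78) ≈ 1.8183.
Output: y_gold = k_gold^0.22 = 1.8183^0.22 ≈ 1.1406.

y_gold ≈ 1.1406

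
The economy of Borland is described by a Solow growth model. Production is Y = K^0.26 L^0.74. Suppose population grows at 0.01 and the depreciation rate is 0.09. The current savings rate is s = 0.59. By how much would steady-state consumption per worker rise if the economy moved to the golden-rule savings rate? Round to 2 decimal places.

Δc ≈ 0.27

n + δ = 0.01 + 0.09 = 0.1.
Current steady state (s = 0.59): k* = (0.59/0.1)^(1/0.74) ≈ 11.0076, y* = 11.0076^0.26 ≈ 1.8657, c* = (1−0.59)·1.8657 ≈ 0.7649.
Maximizing c = f(k) − (n+δ)·k gives f'(k) = n+δ, i.e. 0.26·k^(0.26−1) = 0.1, so k_gold = (0.26/0.1)^(1/0.74) ≈ 3.6373.
y_gold = 3.6373^0.26 ≈ 1.3989, c_gold = y_gold − 0.1·k_gold ≈ 1.0352.
Gain: Δc = 1.0352 − 0.7649 ≈ 0.2703.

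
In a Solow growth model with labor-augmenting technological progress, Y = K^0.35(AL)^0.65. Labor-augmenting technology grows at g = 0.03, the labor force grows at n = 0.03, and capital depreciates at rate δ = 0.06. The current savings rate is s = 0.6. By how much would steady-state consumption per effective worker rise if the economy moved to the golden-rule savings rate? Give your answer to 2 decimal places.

Capital per effective worker breaks even when investment replaces (n + g + δ)·k; here n + g + δ = 0.12.
Current steady state (s = 0.6): k* = (0.6/0.12)^(1/0.65) ≈ 11.8943, y* = 11.8943^0.35 ≈ 2.3789, c* = (1−0.6)·2.3789 ≈ 0.9515.
Setting f'(k) = n+g+δ gives 0.35·k^(0.35−1) = 0.12, hence k_gold = (0.35/0.12)^(1/0.65) ≈ 5.1905.
y_gold = 5.1905^0.35 ≈ 1.7796, c_gold = y_gold − 0.12·k_gold ≈ 1.1567.
Gain: Δc = 1.1567 − 0.9515 ≈ 0.2052.

Δc ≈ 0.21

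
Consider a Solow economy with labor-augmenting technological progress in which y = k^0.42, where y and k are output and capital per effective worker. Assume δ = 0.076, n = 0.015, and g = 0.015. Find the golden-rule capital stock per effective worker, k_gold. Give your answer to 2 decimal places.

k_gold ≈ 10.74

Capital per effective worker breaks even when investment replaces (n + g + δ)·k; here n + g + δ = 0.106.
Setting f'(k) = n+g+δ gives 0.42·k^(0.42−1) = 0.106, hence k_gold = (0.42/0.106)^(1/0.58) ≈ 10.7383.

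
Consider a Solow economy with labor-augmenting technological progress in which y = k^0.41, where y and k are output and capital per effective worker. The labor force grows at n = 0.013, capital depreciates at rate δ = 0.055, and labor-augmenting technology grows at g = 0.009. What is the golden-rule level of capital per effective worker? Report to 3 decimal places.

k_gold ≈ 17.022

The effective depreciation rate is n + g + δ = 0.013 + 0.009 + 0.055 = 0.077.
At the golden rule the marginal product of capital equals n+g+δ: 0.41·k^(0.41−1) = 0.077. Solving, k_gold = (0.41/0.077)^(1/0.59) ≈ 17.0218.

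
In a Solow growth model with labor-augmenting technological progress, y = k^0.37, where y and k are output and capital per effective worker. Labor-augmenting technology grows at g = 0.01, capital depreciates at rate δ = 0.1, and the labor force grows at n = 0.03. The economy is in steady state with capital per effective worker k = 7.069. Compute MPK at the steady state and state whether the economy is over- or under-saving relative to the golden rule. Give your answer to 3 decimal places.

over-saving; MPK ≈ 0.108

The effective depreciation rate is n + g + δ = 0.03 + 0.01 + 0.1 = 0.14.
MPK = 0.37·k^(0.37−1) = 0.37·7.069^(-0.63) ≈ 0.1079.
MPK < 0.14, so the economy is dynamically inefficient (over-saving).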